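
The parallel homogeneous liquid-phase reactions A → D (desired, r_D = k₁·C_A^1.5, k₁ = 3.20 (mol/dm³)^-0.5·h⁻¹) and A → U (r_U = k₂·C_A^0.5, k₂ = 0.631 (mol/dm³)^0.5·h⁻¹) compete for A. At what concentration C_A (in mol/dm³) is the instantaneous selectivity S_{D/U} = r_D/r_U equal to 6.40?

1.26 mol/dm³

S_{D/U} = (k₁/k₂)·C_A ⇒ C_A = S·k₂/k₁.
= 6.40×0.631/3.20 = 1.26 mol/dm³.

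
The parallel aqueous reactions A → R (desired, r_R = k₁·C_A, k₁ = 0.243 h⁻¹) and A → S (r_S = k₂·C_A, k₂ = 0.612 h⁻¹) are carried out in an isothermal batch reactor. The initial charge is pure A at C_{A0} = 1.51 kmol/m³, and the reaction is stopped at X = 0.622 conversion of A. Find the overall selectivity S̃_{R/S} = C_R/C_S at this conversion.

C_A = C_{A0}(1−X) = 0.5708 kmol/m³.
Both paths are first order in A, so the instantaneous fraction to R is constant: dC_R/d(−C_A) = k₁/(k₁+k₂) = 0.2842.
C_R = 0.2842·(C_{A0}−C_A) = 0.2842×0.9392 = 0.267 kmol/m³.
C_S = (C_{A0}−C_A)−C_R = 0.6723 kmol/m³; S̃_{R/S} = 0.2669/0.6723 = 0.397.

0.397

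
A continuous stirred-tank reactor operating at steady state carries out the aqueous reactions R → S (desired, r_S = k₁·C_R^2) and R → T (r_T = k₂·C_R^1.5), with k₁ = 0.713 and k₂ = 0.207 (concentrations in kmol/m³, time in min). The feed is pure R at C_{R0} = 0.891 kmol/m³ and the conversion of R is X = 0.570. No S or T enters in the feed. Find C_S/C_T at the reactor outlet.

Exit C_R = C_{R0}(1−X) = 0.891×0.430 = 0.3831 kmol/m³.
Rates in a CSTR are evaluated at the outlet concentration: r_S = 0.713×0.3831^2 = 0.1047, r_T = 0.207×0.3831^1.5 = 0.04909.
Overall selectivity = C_S/C_T = r_Sτ/(r_Tτ) = r_S/r_T = 2.13.

2.13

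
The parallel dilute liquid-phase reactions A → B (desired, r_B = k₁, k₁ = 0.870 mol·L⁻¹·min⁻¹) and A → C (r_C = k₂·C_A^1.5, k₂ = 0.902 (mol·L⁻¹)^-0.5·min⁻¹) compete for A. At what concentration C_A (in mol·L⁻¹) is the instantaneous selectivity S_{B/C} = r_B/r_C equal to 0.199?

2.86 mol·L⁻¹

S_{B/C} = (k₁/k₂)·C_A^-1.5 ⇒ C_A = (S·k₂/k₁)^(1/(-1.5)).
= (0.199×0.902/0.870)^(-0.6667) = (0.2063)^(-0.6667) = 2.86 mol·L⁻¹.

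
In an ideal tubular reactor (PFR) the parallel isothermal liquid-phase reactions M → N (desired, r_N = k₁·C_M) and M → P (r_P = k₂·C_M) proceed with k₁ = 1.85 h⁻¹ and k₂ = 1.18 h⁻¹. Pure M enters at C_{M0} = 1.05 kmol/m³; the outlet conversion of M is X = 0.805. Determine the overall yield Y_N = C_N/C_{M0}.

C_M = C_{M0}(1−X) = 0.2047 kmol/m³.
Both paths are first order in M, so the instantaneous fraction to N is constant: dC_N/d(−C_M) = k₁/(k₁+k₂) = 0.6106.
C_N = 0.6106·(C_{M0}−C_M) = 0.6106×0.8453 = 0.516 kmol/m³.
Y_N = C_N/C_{M0} = 0.5161/1.05 = 0.492.

0.492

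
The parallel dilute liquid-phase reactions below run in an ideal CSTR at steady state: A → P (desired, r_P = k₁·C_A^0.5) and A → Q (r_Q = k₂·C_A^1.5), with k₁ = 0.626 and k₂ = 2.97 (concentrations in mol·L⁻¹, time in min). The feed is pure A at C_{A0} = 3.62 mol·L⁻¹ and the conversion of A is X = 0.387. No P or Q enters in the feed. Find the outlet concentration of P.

Exit C_A = C_{A0}(1−X) = 3.62×0.613 = 2.219 mol·L⁻¹.
A CSTR operates uniformly at the exit composition, giving r_P = 0.9325 and r_Q = 9.818 (each k·C_A^n at C_A = 2.219).
Fraction of consumed A going to P: r_P/(r_P+r_Q) = 0.08674.
C_P = 0.08674·C_{A0}·X = 0.08674×3.62×0.387 = 0.122 mol·L⁻¹.

0.122 mol·L⁻¹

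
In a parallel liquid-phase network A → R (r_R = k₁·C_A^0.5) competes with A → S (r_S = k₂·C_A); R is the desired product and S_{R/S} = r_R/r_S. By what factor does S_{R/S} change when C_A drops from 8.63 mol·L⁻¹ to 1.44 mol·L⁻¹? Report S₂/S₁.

S_{R/S} = (k₁/k₂)·C_A^-0.5, so S₂/S₁ = (C_{A,2}/C_{A,1})^-0.5.
= (1.44/8.63)^(-0.5) = (0.1669)^(-0.5) = 2.45.

2.45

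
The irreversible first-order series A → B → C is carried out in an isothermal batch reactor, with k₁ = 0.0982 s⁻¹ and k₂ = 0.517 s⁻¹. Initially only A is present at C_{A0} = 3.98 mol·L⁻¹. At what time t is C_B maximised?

3.97 s

Setting dC_B/dt = 0 gives t_opt = ln(k₂/k₁)/(k₂−k₁).
= ln(0.517/0.0982)/(0.517−0.0982) = ln(5.265)/0.4188 = 1.661/0.4188 = 3.97 s.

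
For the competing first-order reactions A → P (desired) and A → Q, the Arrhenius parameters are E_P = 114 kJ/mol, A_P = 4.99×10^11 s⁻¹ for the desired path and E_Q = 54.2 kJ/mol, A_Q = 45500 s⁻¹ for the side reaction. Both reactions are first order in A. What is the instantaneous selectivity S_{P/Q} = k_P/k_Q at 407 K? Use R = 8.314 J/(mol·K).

0.232

Since both paths have the same order in A, the concentration cancels and S_{P/Q} = k_P/k_Q = (A_P/A_Q)·exp[(E_Q−E_P)/(RT)].
(E_Q−E_P)/(RT) = (54.2−114)×10³/(8.314×407) = -59800/3384 = -17.67.
k_P/k_Q = (4.99×10^11/45500)·exp(-17.67) = 1.097×10^7 × 2.113×10^-8 = 0.232.
Since E_P > E_Q, raising the temperature improves selectivity toward P.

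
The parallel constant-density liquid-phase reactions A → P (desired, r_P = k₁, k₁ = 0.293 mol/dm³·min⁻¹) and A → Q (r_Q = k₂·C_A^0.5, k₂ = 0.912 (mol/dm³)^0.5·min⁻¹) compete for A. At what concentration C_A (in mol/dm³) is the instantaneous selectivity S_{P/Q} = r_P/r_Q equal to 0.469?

S_{P/Q} = (k₁/k₂)·C_A^-0.5 ⇒ C_A = (S·k₂/k₁)^(-2).
= (0.469×0.912/0.293)^(-2) = (1.460)^(-2) = 0.469 mol/dm³.

0.469 mol/dm³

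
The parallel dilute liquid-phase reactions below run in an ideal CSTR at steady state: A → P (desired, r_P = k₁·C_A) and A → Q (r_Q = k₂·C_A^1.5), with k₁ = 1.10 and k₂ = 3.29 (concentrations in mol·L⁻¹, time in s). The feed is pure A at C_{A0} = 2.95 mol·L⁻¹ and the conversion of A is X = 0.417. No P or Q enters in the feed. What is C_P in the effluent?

Exit C_A = C_{A0}(1−X) = 2.95×0.583 = 1.720 mol·L⁻¹.
A CSTR operates uniformly at the exit composition, giving r_P = 1.892 and r_Q = 7.420 (each k·C_A^n at C_A = 1.720).
Fraction of consumed A going to P: r_P/(r_P+r_Q) = 0.2032.
C_P = 0.2032·C_{A0}·X = 0.2032×2.95×0.417 = 0.250 mol·L⁻¹.

0.250 mol·L⁻¹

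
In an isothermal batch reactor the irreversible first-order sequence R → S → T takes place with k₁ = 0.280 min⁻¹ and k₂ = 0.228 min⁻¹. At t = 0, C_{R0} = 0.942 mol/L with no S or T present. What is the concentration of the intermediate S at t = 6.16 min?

The intermediate concentration in a first-order A→B→C sequence is C_S = k₁C_{R0}(e^(−k₁t) − e^(−k₂t))/(k₂−k₁).
e^(−k₁t) = e^(−0.280×6.16) = e^(−1.725) = 0.1782; e^(−k₂t) = e^(−1.404) = 0.2455.
C_S = 0.280×0.942/(0.228−0.280) × (0.1782−0.2455) = (-5.072)×(-0.06729) = 0.3413 mol/L.

0.341 mol/L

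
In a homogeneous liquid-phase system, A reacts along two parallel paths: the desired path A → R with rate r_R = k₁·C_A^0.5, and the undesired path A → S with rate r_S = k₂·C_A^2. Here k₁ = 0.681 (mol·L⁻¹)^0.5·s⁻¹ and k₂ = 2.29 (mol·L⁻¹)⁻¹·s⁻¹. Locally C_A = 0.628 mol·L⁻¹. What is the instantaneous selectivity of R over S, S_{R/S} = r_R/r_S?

0.598

S_{R/S} = r_R/r_S = (k₁·C_A^0.5)/(k₂·C_A^2) = (k₁/k₂)·C_A^-1.5.
= (0.681×0.6280^0.5) / (2.29×0.6280^2) = 0.5397/0.9031 = 0.598.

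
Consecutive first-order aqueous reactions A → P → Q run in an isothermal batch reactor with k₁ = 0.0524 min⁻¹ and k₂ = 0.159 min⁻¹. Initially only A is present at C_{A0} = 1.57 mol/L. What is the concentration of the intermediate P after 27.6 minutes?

Solving the coupled first-order balances gives C_P(t) = [k₁/(k₂−k₁)]·C_{A0}·(e^(−k₁t) − e^(−k₂t)).
e^(−k₁t) = e^(−0.0524×27.6) = e^(−1.446) = 0.2355; e^(−k₂t) = e^(−4.388) = 0.01242.
C_P = 0.0524×1.57/(0.159−0.0524) × (0.2355−0.01242) = 0.7717×0.2230 = 0.1721 mol/L.

0.172 mol/L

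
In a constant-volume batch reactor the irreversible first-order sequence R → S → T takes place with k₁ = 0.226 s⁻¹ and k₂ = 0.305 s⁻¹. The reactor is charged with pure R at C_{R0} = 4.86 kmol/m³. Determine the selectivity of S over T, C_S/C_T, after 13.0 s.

0.114

For first-order series with pure R initially, C_S(t) = k₁C_{R0}/(k₂−k₁)·(e^(−k₁t) − e^(−k₂t)).
e^(−k₁t) = e^(−0.226×13.0) = e^(−2.938) = 0.05297; e^(−k₂t) = e^(−3.965) = 0.01897.
C_S = 0.226×4.86/(0.305−0.226) × (0.05297−0.01897) = 13.90×0.03400 = 0.4728 kmol/m³.
C_R = C_{R0}e^(−k₁t) = 0.2574 kmol/m³, so C_T = C_{R0}−C_R−C_S = 4.130 kmol/m³; C_S/C_T = 0.114.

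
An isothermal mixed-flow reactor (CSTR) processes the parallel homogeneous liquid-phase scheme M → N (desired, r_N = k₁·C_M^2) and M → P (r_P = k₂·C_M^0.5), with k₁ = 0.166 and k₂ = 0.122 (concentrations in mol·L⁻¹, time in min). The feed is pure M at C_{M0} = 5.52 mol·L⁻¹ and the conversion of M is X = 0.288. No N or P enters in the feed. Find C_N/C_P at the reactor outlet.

Exit C_M = C_{M0}(1−X) = 5.52×0.712 = 3.930 mol·L⁻¹.
Rates in a CSTR are evaluated at the outlet concentration: r_N = 0.166×3.930^2 = 2.564, r_P = 0.122×3.930^0.5 = 0.2419.
Overall selectivity = C_N/C_P = r_Nτ/(r_Pτ) = r_N/r_P = 10.6.

10.6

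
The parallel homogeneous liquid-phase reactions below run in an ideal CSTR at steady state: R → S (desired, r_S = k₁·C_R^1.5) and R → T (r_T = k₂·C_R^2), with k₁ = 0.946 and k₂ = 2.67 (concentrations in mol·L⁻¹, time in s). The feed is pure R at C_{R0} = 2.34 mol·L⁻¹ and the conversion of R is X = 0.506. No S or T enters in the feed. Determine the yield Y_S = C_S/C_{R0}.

Exit C_R = C_{R0}(1−X) = 2.34×0.494 = 1.156 mol·L⁻¹.
A CSTR operates uniformly at the exit composition, giving r_S = 1.176 and r_T = 3.568 (each k·C_R^n at C_R = 1.156).
Fraction of consumed R going to S: r_S/(r_S+r_T) = 0.2479.
C_S = 0.2479·C_{R0}·X = 0.2479×2.34×0.506 = 0.293 mol·L⁻¹; Y_S = C_S/C_{R0} = 0.125.

0.125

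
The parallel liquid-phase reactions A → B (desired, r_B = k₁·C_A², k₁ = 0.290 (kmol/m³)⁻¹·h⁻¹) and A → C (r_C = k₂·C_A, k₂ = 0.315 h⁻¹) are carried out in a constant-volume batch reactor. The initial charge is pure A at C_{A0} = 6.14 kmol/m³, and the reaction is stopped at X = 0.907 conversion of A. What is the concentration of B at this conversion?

C_A = C_{A0}(1−X) = 0.5710 kmol/m³.
Along a PFR/batch, dC_C/dC_A = −r_C/(r_B+r_C) = −k₂/(k₂+k₁·C_A).
Integrating from C_{A0} to C_A: C_C = (0.315/0.290)·ln[(0.315+0.290·6.14)/(0.315+0.290·0.571)] = 1.086·ln(2.096/0.4806) = 1.600 kmol/m³.
Then C_B = (C_{A0}−C_A) − C_C = 5.569 − 1.600 = 3.969 kmol/m³.

3.97 kmol/m³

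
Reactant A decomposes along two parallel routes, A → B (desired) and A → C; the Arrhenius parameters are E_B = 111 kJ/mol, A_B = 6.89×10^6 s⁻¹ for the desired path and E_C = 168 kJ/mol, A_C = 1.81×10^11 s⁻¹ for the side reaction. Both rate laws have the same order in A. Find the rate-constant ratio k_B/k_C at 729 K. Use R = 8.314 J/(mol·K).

With equal orders, S_{B/C} = k_B/k_C = (A_B/A_C)·exp[(E_C−E_B)/(RT)].
(E_C−E_B)/(RT) = (168−111)×10³/(8.314×729) = 57000/6061 = 9.405.
k_B/k_C = (6.89×10^6/1.81×10^11)·exp(9.405) = 3.807×10^-5 × 12143 = 0.462.
Since E_B < E_C, lowering the temperature improves selectivity toward B.

0.462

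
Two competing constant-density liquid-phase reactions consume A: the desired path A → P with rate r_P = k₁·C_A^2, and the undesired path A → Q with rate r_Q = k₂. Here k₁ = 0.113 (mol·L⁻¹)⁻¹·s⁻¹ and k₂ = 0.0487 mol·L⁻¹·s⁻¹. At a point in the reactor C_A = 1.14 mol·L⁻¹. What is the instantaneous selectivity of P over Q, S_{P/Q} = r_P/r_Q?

3.02

S_{P/Q} = r_P/r_Q = (k₁·C_A^2)/(k₂) = (k₁/k₂)·C_A^2.
= (0.113×1.140^2) / (0.0487) = 0.1469/0.04870 = 3.02.
Since the desired path is higher order in A, keeping C_A high (PFR or concentrated feed) favours P.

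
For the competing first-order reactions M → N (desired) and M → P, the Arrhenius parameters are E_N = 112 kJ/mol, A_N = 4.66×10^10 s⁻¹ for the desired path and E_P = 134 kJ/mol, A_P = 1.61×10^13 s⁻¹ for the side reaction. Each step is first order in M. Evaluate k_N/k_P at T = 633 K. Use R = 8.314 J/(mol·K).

0.189

With equal orders, S_{N/P} = k_N/k_P = (A_N/A_P)·exp[(E_P−E_N)/(RT)].
(E_P−E_N)/(RT) = (134−112)×10³/(8.314×633) = 22000/5263 = 4.180.
k_N/k_P = (4.66×10^10/1.61×10^13)·exp(4.180) = 0.002894 × 65.39 = 0.189.
Since E_N < E_P, lowering the temperature improves selectivity toward N.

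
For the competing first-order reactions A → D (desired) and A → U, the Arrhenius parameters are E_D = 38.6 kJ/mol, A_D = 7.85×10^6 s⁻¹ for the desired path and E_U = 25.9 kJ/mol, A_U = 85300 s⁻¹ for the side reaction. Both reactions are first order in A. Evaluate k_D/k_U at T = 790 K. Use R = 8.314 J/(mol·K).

13.3

With equal orders, S_{D/U} = k_D/k_U = (A_D/A_U)·exp[(E_U−E_D)/(RT)].
(E_U−E_D)/(RT) = (25.9−38.6)×10³/(8.314×790) = -12700/6568 = -1.934.
k_D/k_U = (7.85×10^6/85300)·exp(-1.934) = 92.03 × 0.1446 = 13.3.
Since E_D > E_U, raising the temperature improves selectivity toward D.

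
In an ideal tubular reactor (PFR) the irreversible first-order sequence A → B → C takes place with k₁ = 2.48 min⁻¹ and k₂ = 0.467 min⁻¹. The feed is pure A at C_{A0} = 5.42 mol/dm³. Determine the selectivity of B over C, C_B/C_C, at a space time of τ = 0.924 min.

3.03

For first-order series with pure A initially, C_B(τ) = k₁C_{A0}/(k₂−k₁)·(e^(−k₁τ) − e^(−k₂τ)).
e^(−k₁τ) = e^(−2.48×0.924) = e^(−2.292) = 0.1011; e^(−k₂τ) = e^(−0.4315) = 0.6495.
C_B = 2.48×5.42/(0.467−2.48) × (0.1011−0.6495) = (-6.677)×(-0.5484) = 3.662 mol/dm³.
C_A = C_{A0}e^(−k₁τ) = 0.5480 mol/dm³, so C_C = C_{A0}−C_A−C_B = 1.210 mol/dm³; C_B/C_C = 3.03.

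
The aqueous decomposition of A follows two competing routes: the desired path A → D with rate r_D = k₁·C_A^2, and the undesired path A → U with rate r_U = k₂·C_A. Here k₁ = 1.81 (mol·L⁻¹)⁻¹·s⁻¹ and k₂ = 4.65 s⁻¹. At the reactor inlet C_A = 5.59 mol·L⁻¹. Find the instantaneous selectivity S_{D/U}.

2.18

S_{D/U} = r_D/r_U = (k₁·C_A^2)/(k₂·C_A) = (k₁/k₂)·C_A.
= (1.81×5.590^2) / (4.65×5.590) = 56.56/25.99 = 2.18.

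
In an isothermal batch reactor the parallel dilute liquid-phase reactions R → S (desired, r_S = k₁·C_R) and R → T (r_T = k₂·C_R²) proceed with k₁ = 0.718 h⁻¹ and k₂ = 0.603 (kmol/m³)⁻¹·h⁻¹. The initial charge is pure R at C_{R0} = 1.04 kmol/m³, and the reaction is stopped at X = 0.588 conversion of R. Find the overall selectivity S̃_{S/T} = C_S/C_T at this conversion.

C_R = C_{R0}(1−X) = 0.4285 kmol/m³.
Along a PFR/batch, dC_S/dC_R = −r_S/(r_S+r_T) = −k₁/(k₁+k₂·C_R).
Integrating from C_{R0} to C_R: C_S = (0.718/0.603)·ln[(0.718+0.603·1.04)/(0.718+0.603·0.428)] = 1.191·ln(1.345/0.9764) = 0.3815 kmol/m³.
C_T = (C_{R0}−C_R)−C_S = 0.2300 kmol/m³; S̃_{S/T} = 0.3815/0.2300 = 1.66.

1.66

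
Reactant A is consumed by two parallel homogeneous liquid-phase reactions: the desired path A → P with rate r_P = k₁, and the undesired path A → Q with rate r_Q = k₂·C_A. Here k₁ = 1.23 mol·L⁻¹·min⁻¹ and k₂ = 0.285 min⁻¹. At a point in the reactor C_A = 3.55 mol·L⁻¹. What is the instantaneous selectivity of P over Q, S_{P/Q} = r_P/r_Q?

1.22

S_{P/Q} = r_P/r_Q = (k₁)/(k₂·C_A) = (k₁/k₂)·C_A⁻¹.
= (1.23) / (0.285×3.550) = 1.230/1.012 = 1.22.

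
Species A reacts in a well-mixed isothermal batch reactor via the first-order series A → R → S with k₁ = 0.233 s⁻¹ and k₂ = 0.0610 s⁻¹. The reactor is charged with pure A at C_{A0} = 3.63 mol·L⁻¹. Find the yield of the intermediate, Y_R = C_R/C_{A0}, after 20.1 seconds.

0.385

Solving the coupled first-order balances gives C_R(t) = [k₁/(k₂−k₁)]·C_{A0}·(e^(−k₁t) − e^(−k₂t)).
e^(−k₁t) = e^(−0.233×20.1) = e^(−4.683) = 0.009248; e^(−k₂t) = e^(−1.226) = 0.2934.
C_R = 0.233×3.63/(0.0610−0.233) × (0.009248−0.2934) = (-4.917)×(-0.2842) = 1.397 mol·L⁻¹.
Y_R = C_R/C_{A0} = 1.397/3.63 = 0.385.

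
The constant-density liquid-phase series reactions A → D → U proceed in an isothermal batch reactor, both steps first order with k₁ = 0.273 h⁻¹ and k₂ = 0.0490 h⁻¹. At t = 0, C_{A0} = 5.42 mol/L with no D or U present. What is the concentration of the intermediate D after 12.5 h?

3.36 mol/L

Solving the coupled first-order balances gives C_D(t) = [k₁/(k₂−k₁)]·C_{A0}·(e^(−k₁t) − e^(−k₂t)).
e^(−k₁t) = e^(−0.273×12.5) = e^(−3.413) = 0.03296; e^(−k₂t) = e^(−0.6125) = 0.5420.
C_D = 0.273×5.42/(0.0490−0.273) × (0.03296−0.5420) = (-6.606)×(-0.5090) = 3.362 mol/L.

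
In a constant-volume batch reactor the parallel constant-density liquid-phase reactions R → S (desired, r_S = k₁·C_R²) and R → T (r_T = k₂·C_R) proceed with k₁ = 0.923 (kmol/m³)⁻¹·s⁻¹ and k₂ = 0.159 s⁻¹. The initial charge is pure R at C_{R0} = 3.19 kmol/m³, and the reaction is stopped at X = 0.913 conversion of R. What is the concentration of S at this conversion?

C_R = C_{R0}(1−X) = 0.2775 kmol/m³.
Along a PFR/batch, dC_T/dC_R = −r_T/(r_S+r_T) = −k₂/(k₂+k₁·C_R).
Integrating from C_{R0} to C_R: C_T = (0.159/0.923)·ln[(0.159+0.923·3.19)/(0.159+0.923·0.278)] = 0.1723·ln(3.103/0.4152) = 0.3465 kmol/m³.
Then C_S = (C_{R0}−C_R) − C_T = 2.912 − 0.3465 = 2.566 kmol/m³.

2.57 kmol/m³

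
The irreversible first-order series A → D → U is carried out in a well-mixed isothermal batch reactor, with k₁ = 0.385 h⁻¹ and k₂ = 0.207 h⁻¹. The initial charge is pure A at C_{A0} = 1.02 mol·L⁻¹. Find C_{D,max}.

At the optimum, C_{D,max}/C_{A0} = (k₁/k₂)^[k₂/(k₂−k₁)].
= (0.385/0.207)^(0.207/(0.207−0.385)) = (1.860)^(-1.163) = 0.4860.
C_{D,max} = 0.4860×1.02 = 0.496 mol·L⁻¹.

0.496 mol·L⁻¹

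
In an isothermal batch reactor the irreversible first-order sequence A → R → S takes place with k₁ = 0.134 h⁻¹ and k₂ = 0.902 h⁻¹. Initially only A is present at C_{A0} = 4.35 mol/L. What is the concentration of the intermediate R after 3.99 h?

0.424 mol/L

For first-order series with pure A initially, C_R(t) = k₁C_{A0}/(k₂−k₁)·(e^(−k₁t) − e^(−k₂t)).
e^(−k₁t) = e^(−0.134×3.99) = e^(−0.5347) = 0.5859; e^(−k₂t) = e^(−3.599) = 0.02735.
C_R = 0.134×4.35/(0.902−0.134) × (0.5859−0.02735) = 0.7590×0.5585 = 0.4239 mol/L.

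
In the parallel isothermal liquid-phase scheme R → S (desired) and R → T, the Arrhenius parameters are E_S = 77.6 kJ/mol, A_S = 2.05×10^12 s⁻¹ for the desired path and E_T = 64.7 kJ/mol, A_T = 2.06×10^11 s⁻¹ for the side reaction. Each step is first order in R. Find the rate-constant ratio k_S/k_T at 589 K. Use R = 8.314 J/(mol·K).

k_S/k_T = (A_S/A_T)·exp[−(E_S−E_T)/(RT)] = (A_S/A_T)·exp[(E_T−E_S)/(RT)].
(E_T−E_S)/(RT) = (64.7−77.6)×10³/(8.314×589) = -12900/4897 = -2.634.
k_S/k_T = (2.05×10^12/2.06×10^11)·exp(-2.634) = 9.951 × 0.07177 = 0.714.
Since E_S > E_T, raising the temperature improves selectivity toward S.

0.714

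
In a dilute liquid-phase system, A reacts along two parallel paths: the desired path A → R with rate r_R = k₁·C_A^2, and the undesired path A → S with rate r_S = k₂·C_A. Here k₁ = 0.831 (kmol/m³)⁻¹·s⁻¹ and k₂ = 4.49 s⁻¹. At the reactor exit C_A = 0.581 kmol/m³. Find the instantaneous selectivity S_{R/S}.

S_{R/S} = r_R/r_S = (k₁·C_A^2)/(k₂·C_A) = (k₁/k₂)·C_A.
= (0.831×0.5810^2) / (4.49×0.5810) = 0.2805/2.609 = 0.108.

0.108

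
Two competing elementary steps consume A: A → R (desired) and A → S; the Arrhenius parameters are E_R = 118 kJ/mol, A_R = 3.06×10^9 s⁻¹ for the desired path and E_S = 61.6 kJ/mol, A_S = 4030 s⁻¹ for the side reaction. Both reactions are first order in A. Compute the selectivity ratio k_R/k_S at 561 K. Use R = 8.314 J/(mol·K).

4.25

With equal orders, S_{R/S} = k_R/k_S = (A_R/A_S)·exp[(E_S−E_R)/(RT)].
(E_S−E_R)/(RT) = (61.6−118)×10³/(8.314×561) = -56400/4664 = -12.09.
k_R/k_S = (3.06×10^9/4030)·exp(-12.09) = 7.593×10^5 × 5.603×10^-6 = 4.25.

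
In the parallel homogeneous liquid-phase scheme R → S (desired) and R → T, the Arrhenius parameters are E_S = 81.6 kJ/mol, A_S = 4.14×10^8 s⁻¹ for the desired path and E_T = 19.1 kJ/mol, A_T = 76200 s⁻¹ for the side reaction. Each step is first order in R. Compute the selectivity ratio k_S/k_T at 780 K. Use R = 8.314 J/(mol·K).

0.354

With equal orders, S_{S/T} = k_S/k_T = (A_S/A_T)·exp[(E_T−E_S)/(RT)].
(E_T−E_S)/(RT) = (19.1−81.6)×10³/(8.314×780) = -62500/6485 = -9.638.
k_S/k_T = (4.14×10^8/76200)·exp(-9.638) = 5433 × 6.522×10^-5 = 0.354.
Since E_S > E_T, raising the temperature improves selectivity toward S.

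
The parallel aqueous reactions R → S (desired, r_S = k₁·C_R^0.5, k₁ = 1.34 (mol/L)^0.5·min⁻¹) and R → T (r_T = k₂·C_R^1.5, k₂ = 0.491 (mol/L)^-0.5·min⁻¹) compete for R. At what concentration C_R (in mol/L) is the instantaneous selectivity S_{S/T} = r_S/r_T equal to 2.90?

S_{S/T} = (k₁/k₂)·C_R⁻¹ ⇒ C_R = (S·k₂/k₁)^(-1).
= (2.90×0.491/1.34)^(-1) = (1.063)^(-1) = 0.941 mol/L.

0.941 mol/L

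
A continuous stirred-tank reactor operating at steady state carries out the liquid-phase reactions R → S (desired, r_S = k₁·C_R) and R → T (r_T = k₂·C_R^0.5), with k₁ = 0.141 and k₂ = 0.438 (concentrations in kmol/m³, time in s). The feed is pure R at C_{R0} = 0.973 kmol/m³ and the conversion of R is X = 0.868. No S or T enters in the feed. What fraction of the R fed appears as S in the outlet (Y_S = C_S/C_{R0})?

Exit C_R = C_{R0}(1−X) = 0.973×0.132 = 0.1284 kmol/m³.
Rates in a CSTR are evaluated at the outlet concentration: r_S = 0.141×0.1284 = 0.01811, r_T = 0.438×0.1284^0.5 = 0.1570.
Fraction of consumed R going to S: r_S/(r_S+r_T) = 0.1034.
C_S = 0.1034·C_{R0}·X = 0.1034×0.973×0.868 = 0.0874 kmol/m³; Y_S = C_S/C_{R0} = 0.0898.

0.0898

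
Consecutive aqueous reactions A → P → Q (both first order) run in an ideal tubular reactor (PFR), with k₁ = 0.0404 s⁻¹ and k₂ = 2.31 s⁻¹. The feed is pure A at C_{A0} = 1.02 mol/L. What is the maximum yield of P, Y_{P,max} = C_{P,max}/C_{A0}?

Evaluating C_P at τ_opt = ln(k₂/k₁)/(k₂−k₁) gives C_{P,max}/C_{A0} = (k₁/k₂)^[k₂/(k₂−k₁)].
= (0.0404/2.31)^(2.31/(2.31−0.0404)) = (0.01749)^(1.018) = 0.01627.

0.0163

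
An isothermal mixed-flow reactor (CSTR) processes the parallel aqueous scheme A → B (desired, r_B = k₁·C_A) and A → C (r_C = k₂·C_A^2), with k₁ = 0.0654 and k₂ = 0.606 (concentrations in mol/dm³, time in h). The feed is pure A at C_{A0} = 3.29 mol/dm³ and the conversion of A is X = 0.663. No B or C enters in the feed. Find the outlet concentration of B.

0.193 mol/dm³

Exit C_A = C_{A0}(1−X) = 3.29×0.337 = 1.109 mol/dm³.
Rates in a CSTR are evaluated at the outlet concentration: r_B = 0.0654×1.109 = 0.07251, r_C = 0.606×1.109^2 = 0.7449.
Fraction of consumed A going to B: r_B/(r_B+r_C) = 0.08870.
C_B = 0.08870·C_{A0}·X = 0.08870×3.29×0.663 = 0.193 mol/dm³.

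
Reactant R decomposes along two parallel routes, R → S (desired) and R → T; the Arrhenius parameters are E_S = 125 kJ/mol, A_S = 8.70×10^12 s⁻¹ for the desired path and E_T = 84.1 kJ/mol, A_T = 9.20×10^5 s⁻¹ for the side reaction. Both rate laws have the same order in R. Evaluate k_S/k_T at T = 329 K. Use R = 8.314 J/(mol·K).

3.03

With equal orders, S_{S/T} = k_S/k_T = (A_S/A_T)·exp[(E_T−E_S)/(RT)].
(E_T−E_S)/(RT) = (84.1−125)×10³/(8.314×329) = -40900/2735 = -14.95.
k_S/k_T = (8.70×10^12/9.20×10^5)·exp(-14.95) = 9.457×10^6 × 3.207×10^-7 = 3.03.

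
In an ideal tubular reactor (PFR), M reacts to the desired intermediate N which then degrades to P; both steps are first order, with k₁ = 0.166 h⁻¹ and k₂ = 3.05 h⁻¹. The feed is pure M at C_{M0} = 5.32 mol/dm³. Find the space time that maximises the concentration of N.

1.01 h

Setting dC_N/dτ = 0 gives τ_opt = ln(k₂/k₁)/(k₂−k₁).
= ln(3.05/0.166)/(3.05−0.166) = ln(18.37)/2.884 = 2.911/2.884 = 1.01 h.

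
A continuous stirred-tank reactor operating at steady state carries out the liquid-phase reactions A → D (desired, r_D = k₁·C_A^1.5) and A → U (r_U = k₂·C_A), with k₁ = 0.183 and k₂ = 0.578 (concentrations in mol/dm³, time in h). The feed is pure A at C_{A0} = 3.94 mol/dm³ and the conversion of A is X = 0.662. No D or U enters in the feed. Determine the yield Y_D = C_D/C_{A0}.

0.177

Exit C_A = C_{A0}(1−X) = 3.94×0.338 = 1.332 mol/dm³.
In a CSTR the entire volume is at exit conditions, so r_D = 0.183×1.332^1.5 = 0.2812 and r_U = 0.578×1.332 = 0.7697.
Fraction of consumed A going to D: r_D/(r_D+r_U) = 0.2676.
C_D = 0.2676·C_{A0}·X = 0.2676×3.94×0.662 = 0.698 mol/dm³; Y_D = C_D/C_{A0} = 0.177.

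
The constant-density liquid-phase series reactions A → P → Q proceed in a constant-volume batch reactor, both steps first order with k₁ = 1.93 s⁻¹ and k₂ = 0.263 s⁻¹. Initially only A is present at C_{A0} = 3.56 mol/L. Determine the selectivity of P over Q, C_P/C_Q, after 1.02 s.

5.29

For first-order series with pure A initially, C_P(t) = k₁C_{A0}/(k₂−k₁)·(e^(−k₁t) − e^(−k₂t)).
e^(−k₁t) = e^(−1.93×1.02) = e^(−1.969) = 0.1397; e^(−k₂t) = e^(−0.2683) = 0.7647.
C_P = 1.93×3.56/(0.263−1.93) × (0.1397−0.7647) = (-4.122)×(-0.6251) = 2.576 mol/L.
C_A = C_{A0}e^(−k₁t) = 0.4972 mol/L, so C_Q = C_{A0}−C_A−C_P = 0.4866 mol/L; C_P/C_Q = 5.29.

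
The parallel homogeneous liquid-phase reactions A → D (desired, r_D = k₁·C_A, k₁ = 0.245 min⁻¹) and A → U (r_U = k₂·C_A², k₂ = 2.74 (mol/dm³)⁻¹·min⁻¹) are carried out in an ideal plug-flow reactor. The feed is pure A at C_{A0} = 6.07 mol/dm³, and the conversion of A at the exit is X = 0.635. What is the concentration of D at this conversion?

0.0879 mol/dm³

C_A = C_{A0}(1−X) = 2.216 mol/dm³.
Along a PFR/batch, dC_D/dC_A = −r_D/(r_D+r_U) = −k₁/(k₁+k₂·C_A).
Integrating from C_{A0} to C_A: C_D = (0.245/2.74)·ln[(0.245+2.74·6.07)/(0.245+2.74·2.22)] = 0.08942·ln(16.88/6.316) = 0.08789 mol/dm³.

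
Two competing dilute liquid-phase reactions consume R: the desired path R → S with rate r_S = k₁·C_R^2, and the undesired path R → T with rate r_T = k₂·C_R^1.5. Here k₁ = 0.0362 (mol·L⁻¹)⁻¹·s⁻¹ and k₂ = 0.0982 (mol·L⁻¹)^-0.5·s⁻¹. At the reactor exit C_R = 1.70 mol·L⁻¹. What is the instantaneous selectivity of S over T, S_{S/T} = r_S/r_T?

S_{S/T} = r_S/r_T = (k₁·C_R^2)/(k₂·C_R^1.5) = (k₁/k₂)·C_R^0.5.
= (0.0362×1.700^2) / (0.0982×1.700^1.5) = 0.1046/0.2177 = 0.481.

0.481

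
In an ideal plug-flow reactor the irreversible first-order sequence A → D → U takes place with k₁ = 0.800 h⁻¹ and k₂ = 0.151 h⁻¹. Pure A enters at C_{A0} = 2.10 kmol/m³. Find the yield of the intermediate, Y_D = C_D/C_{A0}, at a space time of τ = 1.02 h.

0.512

Solving the coupled first-order balances gives C_D(τ) = [k₁/(k₂−k₁)]·C_{A0}·(e^(−k₁τ) − e^(−k₂τ)).
e^(−k₁τ) = e^(−0.800×1.02) = e^(−0.8160) = 0.4422; e^(−k₂τ) = e^(−0.1540) = 0.8573.
C_D = 0.800×2.10/(0.151−0.800) × (0.4422−0.8573) = (-2.589)×(-0.4151) = 1.074 kmol/m³.
Y_D = C_D/C_{A0} = 1.074/2.10 = 0.512.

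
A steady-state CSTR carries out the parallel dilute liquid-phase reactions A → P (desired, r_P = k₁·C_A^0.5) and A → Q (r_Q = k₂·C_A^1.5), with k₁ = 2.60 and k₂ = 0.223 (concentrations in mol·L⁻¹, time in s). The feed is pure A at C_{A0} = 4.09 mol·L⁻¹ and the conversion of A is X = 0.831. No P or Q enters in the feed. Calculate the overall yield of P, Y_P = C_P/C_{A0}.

0.784

Exit C_A = C_{A0}(1−X) = 4.09×0.169 = 0.6912 mol·L⁻¹.
Rates in a CSTR are evaluated at the outlet concentration: r_P = 2.60×0.6912^0.5 = 2.162, r_Q = 0.223×0.6912^1.5 = 0.1282.
Fraction of consumed A going to P: r_P/(r_P+r_Q) = 0.9440.
C_P = 0.9440·C_{A0}·X = 0.9440×4.09×0.831 = 3.21 mol·L⁻¹; Y_P = C_P/C_{A0} = 0.784.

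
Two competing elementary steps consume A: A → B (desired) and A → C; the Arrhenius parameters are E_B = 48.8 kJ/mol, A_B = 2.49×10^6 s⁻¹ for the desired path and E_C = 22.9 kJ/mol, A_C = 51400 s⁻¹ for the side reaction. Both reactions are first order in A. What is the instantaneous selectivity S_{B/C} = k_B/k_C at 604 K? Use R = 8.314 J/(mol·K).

0.279

Since both paths have the same order in A, the concentration cancels and S_{B/C} = k_B/k_C = (A_B/A_C)·exp[(E_C−E_B)/(RT)].
(E_C−E_B)/(RT) = (22.9−48.8)×10³/(8.314×604) = -25900/5022 = -5.158.
k_B/k_C = (2.49×10^6/51400)·exp(-5.158) = 48.44 × 0.005755 = 0.279.
Since E_B > E_C, raising the temperature improves selectivity toward B.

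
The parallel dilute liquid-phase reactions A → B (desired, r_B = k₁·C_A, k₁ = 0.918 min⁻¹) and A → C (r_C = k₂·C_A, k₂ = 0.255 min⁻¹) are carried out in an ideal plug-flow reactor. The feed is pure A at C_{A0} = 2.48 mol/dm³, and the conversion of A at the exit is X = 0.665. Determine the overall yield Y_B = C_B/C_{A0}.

C_A = C_{A0}(1−X) = 0.8308 mol/dm³.
Both paths are first order in A, so the instantaneous fraction to B is constant: dC_B/d(−C_A) = k₁/(k₁+k₂) = 0.7826.
C_B = 0.7826·(C_{A0}−C_A) = 0.7826×1.649 = 1.29 mol/dm³.
Y_B = C_B/C_{A0} = 1.291/2.48 = 0.520.

0.520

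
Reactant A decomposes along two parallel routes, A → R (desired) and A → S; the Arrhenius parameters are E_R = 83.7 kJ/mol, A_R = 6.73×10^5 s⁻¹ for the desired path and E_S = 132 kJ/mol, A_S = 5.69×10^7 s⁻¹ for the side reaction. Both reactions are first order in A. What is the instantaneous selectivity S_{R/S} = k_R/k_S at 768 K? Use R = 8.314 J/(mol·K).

Since both paths have the same order in A, the concentration cancels and S_{R/S} = k_R/k_S = (A_R/A_S)·exp[(E_S−E_R)/(RT)].
(E_S−E_R)/(RT) = (132−83.7)×10³/(8.314×768) = 48300/6385 = 7.564.
k_R/k_S = (6.73×10^5/5.69×10^7)·exp(7.564) = 0.01183 × 1928 = 22.8.
Since E_R < E_S, lowering the temperature improves selectivity toward R.

22.8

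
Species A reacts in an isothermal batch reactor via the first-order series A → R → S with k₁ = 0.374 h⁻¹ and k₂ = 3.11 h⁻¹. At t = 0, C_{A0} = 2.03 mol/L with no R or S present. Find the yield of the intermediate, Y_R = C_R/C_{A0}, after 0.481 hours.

For first-order series with pure A initially, C_R(t) = k₁C_{A0}/(k₂−k₁)·(e^(−k₁t) − e^(−k₂t)).
e^(−k₁t) = e^(−0.374×0.481) = e^(−0.1799) = 0.8354; e^(−k₂t) = e^(−1.496) = 0.2240.
C_R = 0.374×2.03/(3.11−0.374) × (0.8354−0.2240) = 0.2775×0.6113 = 0.1696 mol/L.
Y_R = C_R/C_{A0} = 0.1696/2.03 = 0.0836.

0.0836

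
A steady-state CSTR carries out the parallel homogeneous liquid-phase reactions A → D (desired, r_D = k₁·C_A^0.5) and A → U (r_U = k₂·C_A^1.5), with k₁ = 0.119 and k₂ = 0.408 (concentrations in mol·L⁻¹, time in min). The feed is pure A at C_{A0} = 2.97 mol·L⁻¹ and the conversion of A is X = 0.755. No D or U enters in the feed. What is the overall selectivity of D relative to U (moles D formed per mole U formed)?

0.401

Exit C_A = C_{A0}(1−X) = 2.97×0.245 = 0.7277 mol·L⁻¹.
In a CSTR the entire volume is at exit conditions, so r_D = 0.119×0.7277^0.5 = 0.1015 and r_U = 0.408×0.7277^1.5 = 0.2532.
Overall selectivity = C_D/C_U = r_Dτ/(r_Uτ) = r_D/r_U = 0.401.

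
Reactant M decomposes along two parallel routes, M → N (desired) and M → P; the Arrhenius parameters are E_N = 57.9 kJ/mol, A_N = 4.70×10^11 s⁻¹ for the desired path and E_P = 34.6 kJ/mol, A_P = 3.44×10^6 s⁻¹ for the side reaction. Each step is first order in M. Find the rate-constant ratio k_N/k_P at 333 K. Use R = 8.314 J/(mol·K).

30.2

With equal orders, S_{N/P} = k_N/k_P = (A_N/A_P)·exp[(E_P−E_N)/(RT)].
(E_P−E_N)/(RT) = (34.6−57.9)×10³/(8.314×333) = -23300/2769 = -8.416.
k_N/k_P = (4.70×10^11/3.44×10^6)·exp(-8.416) = 1.366×10^5 × 2.213×10^-4 = 30.2.
Since E_N > E_P, raising the temperature improves selectivity toward N.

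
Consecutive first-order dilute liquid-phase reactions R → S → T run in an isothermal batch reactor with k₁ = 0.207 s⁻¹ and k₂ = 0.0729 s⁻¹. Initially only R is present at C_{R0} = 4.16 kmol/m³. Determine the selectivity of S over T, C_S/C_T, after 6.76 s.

2.94

For first-order series with pure R initially, C_S(t) = k₁C_{R0}/(k₂−k₁)·(e^(−k₁t) − e^(−k₂t)).
e^(−k₁t) = e^(−0.207×6.76) = e^(−1.399) = 0.2468; e^(−k₂t) = e^(−0.4928) = 0.6109.
C_S = 0.207×4.16/(0.0729−0.207) × (0.2468−0.6109) = (-6.421)×(-0.3641) = 2.338 kmol/m³.
C_R = C_{R0}e^(−k₁t) = 1.027 kmol/m³, so C_T = C_{R0}−C_R−C_S = 0.7951 kmol/m³; C_S/C_T = 2.94.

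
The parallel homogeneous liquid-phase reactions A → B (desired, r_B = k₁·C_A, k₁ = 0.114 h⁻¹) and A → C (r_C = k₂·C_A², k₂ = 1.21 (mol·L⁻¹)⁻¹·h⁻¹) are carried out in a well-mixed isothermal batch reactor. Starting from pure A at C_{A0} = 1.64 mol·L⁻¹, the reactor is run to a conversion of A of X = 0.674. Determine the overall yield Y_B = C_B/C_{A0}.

C_A = C_{A0}(1−X) = 0.5346 mol·L⁻¹.
Along a PFR/batch, dC_B/dC_A = −r_B/(r_B+r_C) = −k₁/(k₁+k₂·C_A).
Integrating from C_{A0} to C_A: C_B = (0.114/1.21)·ln[(0.114+1.21·1.64)/(0.114+1.21·0.535)] = 0.09421·ln(2.098/0.7609) = 0.09557 mol·L⁻¹.
Y_B = C_B/C_{A0} = 0.09557/1.64 = 0.0583.

0.0583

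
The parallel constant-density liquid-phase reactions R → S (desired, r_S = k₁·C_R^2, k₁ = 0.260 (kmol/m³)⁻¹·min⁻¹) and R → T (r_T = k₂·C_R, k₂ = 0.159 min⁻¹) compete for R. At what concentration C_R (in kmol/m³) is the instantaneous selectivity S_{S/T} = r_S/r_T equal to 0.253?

S_{S/T} = (k₁/k₂)·C_R ⇒ C_R = S·k₂/k₁.
= 0.253×0.159/0.260 = 0.155 kmol/m³.

0.155 kmol/m³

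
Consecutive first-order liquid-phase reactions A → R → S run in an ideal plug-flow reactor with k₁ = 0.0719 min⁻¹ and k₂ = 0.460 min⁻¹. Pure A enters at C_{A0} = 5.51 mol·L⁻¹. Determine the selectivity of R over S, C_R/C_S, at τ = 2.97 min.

1.14

The intermediate concentration in a first-order A→B→C sequence is C_R = k₁C_{A0}(e^(−k₁τ) − e^(−k₂τ))/(k₂−k₁).
e^(−k₁τ) = e^(−0.0719×2.97) = e^(−0.2135) = 0.8077; e^(−k₂τ) = e^(−1.366) = 0.2551.
C_R = 0.0719×5.51/(0.460−0.0719) × (0.8077−0.2551) = 1.021×0.5526 = 0.5641 mol·L⁻¹.
C_A = C_{A0}e^(−k₁τ) = 4.451 mol·L⁻¹, so C_S = C_{A0}−C_A−C_R = 0.4953 mol·L⁻¹; C_R/C_S = 1.14.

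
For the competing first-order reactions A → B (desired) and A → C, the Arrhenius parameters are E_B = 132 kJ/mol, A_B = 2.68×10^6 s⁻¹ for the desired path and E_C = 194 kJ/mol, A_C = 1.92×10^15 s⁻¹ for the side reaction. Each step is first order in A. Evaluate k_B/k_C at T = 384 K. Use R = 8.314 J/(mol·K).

0.379

With equal orders, S_{B/C} = k_B/k_C = (A_B/A_C)·exp[(E_C−E_B)/(RT)].
(E_C−E_B)/(RT) = (194−132)×10³/(8.314×384) = 62000/3193 = 19.42.
k_B/k_C = (2.68×10^6/1.92×10^15)·exp(19.42) = 1.396×10^-9 × 2.717×10^8 = 0.379.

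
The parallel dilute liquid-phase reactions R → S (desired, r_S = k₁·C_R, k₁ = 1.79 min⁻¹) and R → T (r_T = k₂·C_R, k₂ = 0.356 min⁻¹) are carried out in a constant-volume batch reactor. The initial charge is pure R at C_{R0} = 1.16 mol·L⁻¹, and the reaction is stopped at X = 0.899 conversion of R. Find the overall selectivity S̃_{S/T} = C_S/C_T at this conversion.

C_R = C_{R0}(1−X) = 0.1172 mol·L⁻¹.
Both paths are first order in R, so the instantaneous fraction to S is constant: dC_S/d(−C_R) = k₁/(k₁+k₂) = 0.8341.
C_S = 0.8341·(C_{R0}−C_R) = 0.8341×1.043 = 0.870 mol·L⁻¹.
C_T = (C_{R0}−C_R)−C_S = 0.1730 mol·L⁻¹; S̃_{S/T} = 0.8698/0.1730 = 5.03.

5.03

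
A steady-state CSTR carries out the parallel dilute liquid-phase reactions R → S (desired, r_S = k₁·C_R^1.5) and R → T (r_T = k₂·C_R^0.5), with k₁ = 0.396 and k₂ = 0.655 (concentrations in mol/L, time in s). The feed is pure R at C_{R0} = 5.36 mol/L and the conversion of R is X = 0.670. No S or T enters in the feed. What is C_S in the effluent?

1.86 mol/L

Exit C_R = C_{R0}(1−X) = 5.36×0.330 = 1.769 mol/L.
A CSTR operates uniformly at the exit composition, giving r_S = 0.9316 and r_T = 0.8711 (each k·C_R^n at C_R = 1.769).
Fraction of consumed R going to S: r_S/(r_S+r_T) = 0.5168.
C_S = 0.5168·C_{R0}·X = 0.5168×5.36×0.670 = 1.86 mol/L.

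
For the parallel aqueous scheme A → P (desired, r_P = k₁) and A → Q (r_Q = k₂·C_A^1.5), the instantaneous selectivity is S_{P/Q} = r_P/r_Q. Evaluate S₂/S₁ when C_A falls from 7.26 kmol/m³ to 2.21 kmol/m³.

S_{P/Q} = (k₁/k₂)·C_A^-1.5, so S₂/S₁ = (C_{A,2}/C_{A,1})^-1.5.
= (2.21/7.26)^(-1.5) = (0.3044)^(-1.5) = 5.95.

5.95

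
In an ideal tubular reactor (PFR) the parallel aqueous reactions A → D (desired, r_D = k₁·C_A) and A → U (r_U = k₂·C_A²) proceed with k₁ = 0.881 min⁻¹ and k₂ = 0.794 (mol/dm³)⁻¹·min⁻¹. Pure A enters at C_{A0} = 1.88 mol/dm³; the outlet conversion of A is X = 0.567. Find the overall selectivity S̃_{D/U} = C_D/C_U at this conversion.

C_A = C_{A0}(1−X) = 0.8140 mol/dm³.
Along a PFR/batch, dC_D/dC_A = −r_D/(r_D+r_U) = −k₁/(k₁+k₂·C_A).
Integrating from C_{A0} to C_A: C_D = (0.881/0.794)·ln[(0.881+0.794·1.88)/(0.881+0.794·0.814)] = 1.110·ln(2.374/1.527) = 0.4892 mol/dm³.
C_U = (C_{A0}−C_A)−C_D = 0.5767 mol/dm³; S̃_{D/U} = 0.4892/0.5767 = 0.848.

0.848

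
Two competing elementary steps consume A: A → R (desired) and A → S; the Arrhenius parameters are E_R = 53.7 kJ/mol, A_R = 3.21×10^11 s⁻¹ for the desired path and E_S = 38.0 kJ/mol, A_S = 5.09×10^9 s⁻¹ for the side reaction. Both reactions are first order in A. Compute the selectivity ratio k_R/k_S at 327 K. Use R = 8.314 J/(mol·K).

k_R/k_S = (A_R/A_S)·exp[−(E_R−E_S)/(RT)] = (A_R/A_S)·exp[(E_S−E_R)/(RT)].
(E_S−E_R)/(RT) = (38.0−53.7)×10³/(8.314×327) = -15700/2719 = -5.775.
k_R/k_S = (3.21×10^11/5.09×10^9)·exp(-5.775) = 63.06 × 0.003105 = 0.196.
Since E_R > E_S, raising the temperature improves selectivity toward R.

0.196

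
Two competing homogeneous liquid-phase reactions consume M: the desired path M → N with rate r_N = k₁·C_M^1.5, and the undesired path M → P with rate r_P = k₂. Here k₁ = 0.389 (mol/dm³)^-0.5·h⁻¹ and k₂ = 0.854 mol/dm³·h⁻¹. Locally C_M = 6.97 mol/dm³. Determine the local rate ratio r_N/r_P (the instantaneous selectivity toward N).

S_{N/P} = r_N/r_P = (k₁·C_M^1.5)/(k₂) = (k₁/k₂)·C_M^1.5.
= (0.389×6.970^1.5) / (0.854) = 7.158/0.8540 = 8.38.

8.38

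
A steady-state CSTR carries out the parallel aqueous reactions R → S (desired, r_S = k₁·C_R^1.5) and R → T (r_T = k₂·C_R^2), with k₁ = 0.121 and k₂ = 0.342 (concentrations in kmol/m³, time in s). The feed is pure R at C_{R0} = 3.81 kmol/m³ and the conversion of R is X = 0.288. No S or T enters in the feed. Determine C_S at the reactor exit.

0.194 kmol/m³

Exit C_R = C_{R0}(1−X) = 3.81×0.712 = 2.713 kmol/m³.
A CSTR operates uniformly at the exit composition, giving r_S = 0.5406 and r_T = 2.517 (each k·C_R^n at C_R = 2.713).
Fraction of consumed R going to S: r_S/(r_S+r_T) = 0.1768.
C_S = 0.1768·C_{R0}·X = 0.1768×3.81×0.288 = 0.194 kmol/m³.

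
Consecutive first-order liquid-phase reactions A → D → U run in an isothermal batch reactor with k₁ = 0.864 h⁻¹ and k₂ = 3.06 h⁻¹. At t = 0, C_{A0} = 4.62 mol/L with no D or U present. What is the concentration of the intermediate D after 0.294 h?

0.671 mol/L

For first-order series with pure A initially, C_D(t) = k₁C_{A0}/(k₂−k₁)·(e^(−k₁t) − e^(−k₂t)).
e^(−k₁t) = e^(−0.864×0.294) = e^(−0.2540) = 0.7757; e^(−k₂t) = e^(−0.8996) = 0.4067.
C_D = 0.864×4.62/(3.06−0.864) × (0.7757−0.4067) = 1.818×0.3690 = 0.6707 mol/L.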